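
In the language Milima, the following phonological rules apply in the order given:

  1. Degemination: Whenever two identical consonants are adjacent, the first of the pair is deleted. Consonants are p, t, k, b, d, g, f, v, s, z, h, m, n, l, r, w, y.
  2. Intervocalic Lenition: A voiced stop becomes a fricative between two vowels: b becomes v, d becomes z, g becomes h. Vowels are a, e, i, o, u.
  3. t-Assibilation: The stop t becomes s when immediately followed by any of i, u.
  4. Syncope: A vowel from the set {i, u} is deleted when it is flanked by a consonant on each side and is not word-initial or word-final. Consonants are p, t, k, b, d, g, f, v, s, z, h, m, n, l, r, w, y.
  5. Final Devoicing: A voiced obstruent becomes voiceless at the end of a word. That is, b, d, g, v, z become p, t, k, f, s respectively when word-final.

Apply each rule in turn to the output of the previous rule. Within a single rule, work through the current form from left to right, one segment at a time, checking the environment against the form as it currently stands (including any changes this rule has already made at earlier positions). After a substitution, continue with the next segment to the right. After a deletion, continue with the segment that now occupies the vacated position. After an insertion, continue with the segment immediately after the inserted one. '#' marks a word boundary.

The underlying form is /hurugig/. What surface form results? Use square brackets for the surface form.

[hrhk]

1 Degemination: no change — [hurugig]
2 Intervocalic Lenition: [hurugig] → [huruhig]
3 t-Assibilation: no change — [huruhig]
4 Syncope: [huruhig] → [hrhg]
5 Final Devoicing: [hrhg] → [hrhk]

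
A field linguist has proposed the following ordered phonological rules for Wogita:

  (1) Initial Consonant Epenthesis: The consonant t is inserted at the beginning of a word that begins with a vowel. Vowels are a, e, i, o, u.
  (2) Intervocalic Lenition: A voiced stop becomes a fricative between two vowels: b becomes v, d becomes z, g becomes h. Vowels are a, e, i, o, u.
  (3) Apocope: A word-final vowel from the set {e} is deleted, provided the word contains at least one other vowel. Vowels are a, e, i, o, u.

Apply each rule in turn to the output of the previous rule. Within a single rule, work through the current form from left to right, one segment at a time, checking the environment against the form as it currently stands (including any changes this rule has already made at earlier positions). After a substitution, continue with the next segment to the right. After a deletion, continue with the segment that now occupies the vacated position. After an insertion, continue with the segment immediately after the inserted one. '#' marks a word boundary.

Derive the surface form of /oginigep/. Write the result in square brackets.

[tohinihep]

(1) Initial Consonant Epenthesis: [oginigep] → [toginigep]
(2) Intervocalic Lenition: [toginigep] → [tohinihep]
(3) Apocope: no change — [tohinihep]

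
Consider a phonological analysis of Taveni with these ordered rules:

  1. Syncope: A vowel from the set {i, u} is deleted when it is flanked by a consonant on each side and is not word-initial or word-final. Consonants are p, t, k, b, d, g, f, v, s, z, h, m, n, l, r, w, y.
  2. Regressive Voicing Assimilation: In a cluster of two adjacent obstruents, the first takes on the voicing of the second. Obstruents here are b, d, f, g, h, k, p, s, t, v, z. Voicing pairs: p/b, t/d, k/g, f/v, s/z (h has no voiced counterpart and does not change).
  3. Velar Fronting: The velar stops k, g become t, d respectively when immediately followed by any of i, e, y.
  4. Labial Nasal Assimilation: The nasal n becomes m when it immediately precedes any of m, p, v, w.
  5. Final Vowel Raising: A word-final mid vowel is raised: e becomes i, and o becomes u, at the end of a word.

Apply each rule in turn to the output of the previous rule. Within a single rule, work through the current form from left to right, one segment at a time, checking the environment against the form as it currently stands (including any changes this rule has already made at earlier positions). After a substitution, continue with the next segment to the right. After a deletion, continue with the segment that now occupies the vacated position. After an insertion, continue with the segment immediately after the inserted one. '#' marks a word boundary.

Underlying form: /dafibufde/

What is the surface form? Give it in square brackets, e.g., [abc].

1 Syncope: [dafibufde] → [dafbfde]
2 Regressive Voicing Assimilation: [dafbfde] → [davpvde]
3 Velar Fronting: no change — [davpvde]
4 Labial Nasal Assimilation: no change — [davpvde]
5 Final Vowel Raising: [davpvde] → [davpvdi]

[davpvdi]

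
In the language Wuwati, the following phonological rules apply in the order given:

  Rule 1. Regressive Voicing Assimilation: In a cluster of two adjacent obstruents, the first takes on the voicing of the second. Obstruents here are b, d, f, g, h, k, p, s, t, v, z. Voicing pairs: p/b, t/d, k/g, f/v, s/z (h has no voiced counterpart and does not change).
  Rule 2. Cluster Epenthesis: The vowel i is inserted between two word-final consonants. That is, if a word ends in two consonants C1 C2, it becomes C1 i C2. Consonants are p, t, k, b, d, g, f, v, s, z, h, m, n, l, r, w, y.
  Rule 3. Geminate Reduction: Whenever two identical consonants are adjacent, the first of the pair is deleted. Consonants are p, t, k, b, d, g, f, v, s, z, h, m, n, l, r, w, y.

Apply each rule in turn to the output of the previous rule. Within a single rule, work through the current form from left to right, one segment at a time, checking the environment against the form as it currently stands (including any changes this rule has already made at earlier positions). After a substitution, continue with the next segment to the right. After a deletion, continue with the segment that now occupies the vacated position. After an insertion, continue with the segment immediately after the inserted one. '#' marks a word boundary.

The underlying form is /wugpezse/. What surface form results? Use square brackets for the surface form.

Rule 1 Regressive Voicing Assimilation: [wugpezse] → [wukpesse]
Rule 2 Cluster Epenthesis: no change — [wukpesse]
Rule 3 Geminate Reduction: [wukpesse] → [wukpese]

[wukpese]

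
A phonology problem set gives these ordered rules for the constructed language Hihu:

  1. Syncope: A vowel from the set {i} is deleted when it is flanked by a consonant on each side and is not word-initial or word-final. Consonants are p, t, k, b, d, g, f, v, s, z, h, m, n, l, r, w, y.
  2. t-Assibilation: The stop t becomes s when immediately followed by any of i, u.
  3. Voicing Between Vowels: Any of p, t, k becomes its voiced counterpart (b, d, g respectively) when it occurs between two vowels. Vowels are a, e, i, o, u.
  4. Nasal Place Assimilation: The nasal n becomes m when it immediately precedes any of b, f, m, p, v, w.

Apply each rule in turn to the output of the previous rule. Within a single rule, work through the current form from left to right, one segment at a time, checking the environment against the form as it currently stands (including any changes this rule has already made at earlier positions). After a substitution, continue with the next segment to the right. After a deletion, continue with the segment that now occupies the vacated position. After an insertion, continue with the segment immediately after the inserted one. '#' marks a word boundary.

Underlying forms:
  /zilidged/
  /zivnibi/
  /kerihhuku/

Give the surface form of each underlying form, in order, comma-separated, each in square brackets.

[zldged], [zvmbi], [kerhhugu]

/zilidged/:
  1 Syncope: [zilidged] → [zldged]
  2 t-Assibilation: no change — [zldged]
  3 Voicing Between Vowels: no change — [zldged]
  4 Nasal Place Assimilation: no change — [zldged]
/zivnibi/:
  1 Syncope: [zivnibi] → [zvnbi]
  2 t-Assibilation: no change — [zvnbi]
  3 Voicing Between Vowels: no change — [zvnbi]
  4 Nasal Place Assimilation: [zvnbi] → [zvmbi]
/kerihhuku/:
  1 Syncope: [kerihhuku] → [kerhhuku]
  2 t-Assibilation: no change — [kerhhuku]
  3 Voicing Between Vowels: [kerhhuku] → [kerhhugu]
  4 Nasal Place Assimilation: no change — [kerhhugu]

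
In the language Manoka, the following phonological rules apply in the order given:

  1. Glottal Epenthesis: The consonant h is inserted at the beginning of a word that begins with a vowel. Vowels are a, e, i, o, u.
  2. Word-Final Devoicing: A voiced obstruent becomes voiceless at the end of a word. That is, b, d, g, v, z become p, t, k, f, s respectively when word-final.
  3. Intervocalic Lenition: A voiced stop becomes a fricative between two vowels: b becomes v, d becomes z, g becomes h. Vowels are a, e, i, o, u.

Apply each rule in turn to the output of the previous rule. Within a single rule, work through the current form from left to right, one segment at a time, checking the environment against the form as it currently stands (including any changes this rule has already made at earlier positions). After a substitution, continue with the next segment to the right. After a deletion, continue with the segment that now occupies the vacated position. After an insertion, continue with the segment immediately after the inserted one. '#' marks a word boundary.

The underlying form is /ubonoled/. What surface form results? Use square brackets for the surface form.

1 Glottal Epenthesis: [ubonoled] → [hubonoled]
2 Word-Final Devoicing: [hubonoled] → [hubonolet]
3 Intervocalic Lenition: [hubonolet] → [huvonolet]

[huvonolet]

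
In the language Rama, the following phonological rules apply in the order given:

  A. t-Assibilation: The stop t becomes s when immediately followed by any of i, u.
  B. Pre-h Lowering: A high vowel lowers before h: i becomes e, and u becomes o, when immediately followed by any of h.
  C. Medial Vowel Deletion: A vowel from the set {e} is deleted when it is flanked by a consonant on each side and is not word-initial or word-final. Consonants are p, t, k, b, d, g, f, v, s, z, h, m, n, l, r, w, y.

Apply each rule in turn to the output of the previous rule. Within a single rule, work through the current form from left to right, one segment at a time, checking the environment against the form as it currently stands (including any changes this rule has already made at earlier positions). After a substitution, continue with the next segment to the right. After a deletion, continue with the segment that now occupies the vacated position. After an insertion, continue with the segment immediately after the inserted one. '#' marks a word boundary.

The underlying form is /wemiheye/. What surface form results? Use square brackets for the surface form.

[wmhye]

A t-Assibilation: no change — [wemiheye]
B Pre-h Lowering: [wemiheye] → [wemeheye]
C Medial Vowel Deletion: [wemeheye] → [wmhye]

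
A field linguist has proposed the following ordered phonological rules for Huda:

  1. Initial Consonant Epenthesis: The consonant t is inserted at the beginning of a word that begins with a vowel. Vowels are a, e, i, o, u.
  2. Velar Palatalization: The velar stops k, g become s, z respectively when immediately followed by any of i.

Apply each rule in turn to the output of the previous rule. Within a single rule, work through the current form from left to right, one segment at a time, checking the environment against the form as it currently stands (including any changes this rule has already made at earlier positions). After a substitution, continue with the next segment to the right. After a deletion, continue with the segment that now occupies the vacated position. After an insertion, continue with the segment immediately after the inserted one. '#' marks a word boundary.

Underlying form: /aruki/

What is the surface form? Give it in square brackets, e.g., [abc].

[tarusi]

1 Initial Consonant Epenthesis: [aruki] → [taruki]
2 Velar Palatalization: [taruki] → [tarusi]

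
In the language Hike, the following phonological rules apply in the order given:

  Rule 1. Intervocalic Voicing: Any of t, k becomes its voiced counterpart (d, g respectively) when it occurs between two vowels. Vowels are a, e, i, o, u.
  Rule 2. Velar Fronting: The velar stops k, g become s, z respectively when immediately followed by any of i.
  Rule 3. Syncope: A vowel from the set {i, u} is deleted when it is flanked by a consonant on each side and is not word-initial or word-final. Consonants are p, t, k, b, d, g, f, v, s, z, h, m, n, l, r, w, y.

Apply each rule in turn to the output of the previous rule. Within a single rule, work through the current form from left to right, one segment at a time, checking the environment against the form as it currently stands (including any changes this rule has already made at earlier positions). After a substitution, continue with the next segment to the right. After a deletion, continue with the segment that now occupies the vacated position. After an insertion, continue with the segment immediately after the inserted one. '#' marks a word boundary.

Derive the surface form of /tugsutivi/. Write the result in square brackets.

Rule 1 Intervocalic Voicing: [tugsutivi] → [tugsudivi]
Rule 2 Velar Fronting: no change — [tugsudivi]
Rule 3 Syncope: [tugsudivi] → [tgsdvi]

[tgsdvi]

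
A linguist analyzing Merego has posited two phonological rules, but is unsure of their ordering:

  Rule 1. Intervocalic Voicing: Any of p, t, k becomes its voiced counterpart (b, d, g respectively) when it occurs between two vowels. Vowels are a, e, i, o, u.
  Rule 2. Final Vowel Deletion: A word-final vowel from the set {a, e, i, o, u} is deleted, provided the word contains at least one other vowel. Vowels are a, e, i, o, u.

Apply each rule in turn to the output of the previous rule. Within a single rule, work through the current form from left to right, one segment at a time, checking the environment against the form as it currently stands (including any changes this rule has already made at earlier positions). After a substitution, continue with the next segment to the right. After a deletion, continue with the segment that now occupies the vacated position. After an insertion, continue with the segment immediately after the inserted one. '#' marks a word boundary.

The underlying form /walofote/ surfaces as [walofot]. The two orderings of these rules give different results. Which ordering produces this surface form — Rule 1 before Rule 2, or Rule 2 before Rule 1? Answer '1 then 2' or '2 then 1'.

2 then 1

Order 1 then 2:
  1 Intervocalic Voicing: [walofote] → [walofode]
  2 Final Vowel Deletion: [walofode] → [walofod]
  result: [walofod]
Order 2 then 1:
  2 Final Vowel Deletion: [walofote] → [walofot]
  1 Intervocalic Voicing: no change — [walofot]
  result: [walofot]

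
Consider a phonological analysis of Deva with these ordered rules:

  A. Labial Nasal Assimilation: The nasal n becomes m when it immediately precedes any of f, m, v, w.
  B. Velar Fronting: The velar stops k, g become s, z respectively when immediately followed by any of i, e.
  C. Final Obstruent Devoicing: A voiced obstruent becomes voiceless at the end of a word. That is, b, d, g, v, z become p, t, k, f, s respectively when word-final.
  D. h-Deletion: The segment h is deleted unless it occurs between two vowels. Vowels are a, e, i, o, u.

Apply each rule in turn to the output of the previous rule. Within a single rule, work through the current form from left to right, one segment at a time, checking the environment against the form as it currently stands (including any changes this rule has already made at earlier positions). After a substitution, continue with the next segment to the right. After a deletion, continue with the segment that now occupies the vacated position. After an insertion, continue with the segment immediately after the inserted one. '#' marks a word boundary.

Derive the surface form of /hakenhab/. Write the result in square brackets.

[asenap]

A Labial Nasal Assimilation: no change — [hakenhab]
B Velar Fronting: [hakenhab] → [hasenhab]
C Final Obstruent Devoicing: [hasenhab] → [hasenhap]
D h-Deletion: [hasenhap] → [asenap]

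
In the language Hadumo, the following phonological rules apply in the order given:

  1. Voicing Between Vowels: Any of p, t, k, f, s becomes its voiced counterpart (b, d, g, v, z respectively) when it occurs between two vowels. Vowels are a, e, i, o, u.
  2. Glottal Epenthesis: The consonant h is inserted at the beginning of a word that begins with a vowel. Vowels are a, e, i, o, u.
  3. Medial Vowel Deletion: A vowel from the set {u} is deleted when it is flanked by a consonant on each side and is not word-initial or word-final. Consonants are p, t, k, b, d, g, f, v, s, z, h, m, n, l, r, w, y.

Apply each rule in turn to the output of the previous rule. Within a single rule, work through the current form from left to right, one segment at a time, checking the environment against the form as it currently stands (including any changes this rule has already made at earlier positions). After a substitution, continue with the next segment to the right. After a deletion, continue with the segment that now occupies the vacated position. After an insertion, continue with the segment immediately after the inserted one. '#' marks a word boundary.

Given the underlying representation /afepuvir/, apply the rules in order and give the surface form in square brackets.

1 Voicing Between Vowels: [afepuvir] → [avebuvir]
2 Glottal Epenthesis: [avebuvir] → [havebuvir]
3 Medial Vowel Deletion: [havebuvir] → [havebvir]

[havebvir]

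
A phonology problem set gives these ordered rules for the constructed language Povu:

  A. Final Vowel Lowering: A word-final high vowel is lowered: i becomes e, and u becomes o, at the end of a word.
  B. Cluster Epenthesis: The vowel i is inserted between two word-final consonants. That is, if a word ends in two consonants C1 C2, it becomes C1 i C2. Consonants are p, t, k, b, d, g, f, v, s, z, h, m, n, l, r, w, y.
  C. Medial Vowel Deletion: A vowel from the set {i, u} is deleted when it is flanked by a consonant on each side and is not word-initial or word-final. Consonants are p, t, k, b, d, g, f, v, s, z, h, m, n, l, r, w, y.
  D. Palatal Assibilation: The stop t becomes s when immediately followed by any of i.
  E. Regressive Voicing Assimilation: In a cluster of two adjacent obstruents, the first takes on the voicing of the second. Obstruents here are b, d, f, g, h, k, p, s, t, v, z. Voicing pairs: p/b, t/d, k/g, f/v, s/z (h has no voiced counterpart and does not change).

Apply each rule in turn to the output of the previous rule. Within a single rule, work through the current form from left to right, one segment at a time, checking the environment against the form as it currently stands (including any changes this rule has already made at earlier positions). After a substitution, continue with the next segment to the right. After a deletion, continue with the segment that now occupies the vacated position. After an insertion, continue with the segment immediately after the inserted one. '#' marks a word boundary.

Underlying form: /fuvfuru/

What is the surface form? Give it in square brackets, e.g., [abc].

[vffro]

A Final Vowel Lowering: [fuvfuru] → [fuvfuro]
B Cluster Epenthesis: no change — [fuvfuro]
C Medial Vowel Deletion: [fuvfuro] → [fvfro]
D Palatal Assibilation: no change — [fvfro]
E Regressive Voicing Assimilation: [fvfro] → [vffro]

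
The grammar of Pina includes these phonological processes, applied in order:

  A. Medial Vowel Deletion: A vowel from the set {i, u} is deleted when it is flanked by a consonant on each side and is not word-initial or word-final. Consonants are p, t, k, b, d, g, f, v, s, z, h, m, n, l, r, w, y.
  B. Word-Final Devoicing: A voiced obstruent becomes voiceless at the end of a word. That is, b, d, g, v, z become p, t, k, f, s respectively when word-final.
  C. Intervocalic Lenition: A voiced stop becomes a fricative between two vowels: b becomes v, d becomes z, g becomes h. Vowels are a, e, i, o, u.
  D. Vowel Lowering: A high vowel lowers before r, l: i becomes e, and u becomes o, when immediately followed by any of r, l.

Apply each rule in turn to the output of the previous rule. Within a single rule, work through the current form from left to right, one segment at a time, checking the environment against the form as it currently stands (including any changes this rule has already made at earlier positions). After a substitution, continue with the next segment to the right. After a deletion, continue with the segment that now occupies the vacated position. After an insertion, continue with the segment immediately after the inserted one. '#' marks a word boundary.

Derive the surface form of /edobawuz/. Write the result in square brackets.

A Medial Vowel Deletion: [edobawuz] → [edobawz]
B Word-Final Devoicing: [edobawz] → [edobaws]
C Intervocalic Lenition: [edobaws] → [ezovaws]
D Vowel Lowering: no change — [ezovaws]

[ezovaws]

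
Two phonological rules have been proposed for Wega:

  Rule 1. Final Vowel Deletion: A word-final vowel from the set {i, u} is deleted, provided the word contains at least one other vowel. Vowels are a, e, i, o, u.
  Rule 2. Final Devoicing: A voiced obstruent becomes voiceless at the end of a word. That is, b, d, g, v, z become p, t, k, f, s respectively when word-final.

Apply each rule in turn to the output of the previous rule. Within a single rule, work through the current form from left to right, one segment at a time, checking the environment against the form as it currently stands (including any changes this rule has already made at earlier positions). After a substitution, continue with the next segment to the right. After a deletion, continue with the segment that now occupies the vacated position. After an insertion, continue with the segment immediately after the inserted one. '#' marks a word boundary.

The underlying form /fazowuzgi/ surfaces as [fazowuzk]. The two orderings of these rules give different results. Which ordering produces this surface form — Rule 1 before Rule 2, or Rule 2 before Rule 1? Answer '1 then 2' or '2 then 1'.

Order 1 then 2:
  1 Final Vowel Deletion: [fazowuzgi] → [fazowuzg]
  2 Final Devoicing: [fazowuzg] → [fazowuzk]
  result: [fazowuzk]
Order 2 then 1:
  2 Final Devoicing: no change — [fazowuzgi]
  1 Final Vowel Deletion: [fazowuzgi] → [fazowuzg]
  result: [fazowuzg]

1 then 2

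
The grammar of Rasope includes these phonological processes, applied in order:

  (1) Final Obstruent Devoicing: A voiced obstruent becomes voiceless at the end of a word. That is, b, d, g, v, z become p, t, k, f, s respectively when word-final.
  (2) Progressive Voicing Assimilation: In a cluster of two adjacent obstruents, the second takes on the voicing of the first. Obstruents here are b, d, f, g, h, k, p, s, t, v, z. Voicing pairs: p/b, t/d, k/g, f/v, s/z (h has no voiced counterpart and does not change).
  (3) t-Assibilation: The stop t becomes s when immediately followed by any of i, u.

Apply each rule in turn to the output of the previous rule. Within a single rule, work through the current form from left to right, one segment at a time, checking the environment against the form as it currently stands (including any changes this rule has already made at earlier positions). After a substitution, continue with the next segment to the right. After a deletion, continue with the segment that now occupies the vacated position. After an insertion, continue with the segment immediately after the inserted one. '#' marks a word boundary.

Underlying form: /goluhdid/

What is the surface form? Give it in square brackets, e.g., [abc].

[goluhsit]

(1) Final Obstruent Devoicing: [goluhdid] → [goluhdit]
(2) Progressive Voicing Assimilation: [goluhdit] → [goluhtit]
(3) t-Assibilation: [goluhtit] → [goluhsit]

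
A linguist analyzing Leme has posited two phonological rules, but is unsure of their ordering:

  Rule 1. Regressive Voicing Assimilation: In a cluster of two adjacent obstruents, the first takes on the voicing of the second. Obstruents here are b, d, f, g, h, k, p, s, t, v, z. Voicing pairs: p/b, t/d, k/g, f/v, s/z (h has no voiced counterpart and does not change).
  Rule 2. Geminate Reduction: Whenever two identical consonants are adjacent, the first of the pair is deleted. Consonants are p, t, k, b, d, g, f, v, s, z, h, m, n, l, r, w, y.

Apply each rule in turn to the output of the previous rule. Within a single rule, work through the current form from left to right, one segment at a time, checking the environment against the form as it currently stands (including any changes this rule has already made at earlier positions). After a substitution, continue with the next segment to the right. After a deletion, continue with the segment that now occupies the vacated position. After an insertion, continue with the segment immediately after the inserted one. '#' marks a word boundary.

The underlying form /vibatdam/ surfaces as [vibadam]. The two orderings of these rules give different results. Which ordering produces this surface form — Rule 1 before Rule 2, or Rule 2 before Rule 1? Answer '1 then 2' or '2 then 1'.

Order 1 then 2:
  1 Regressive Voicing Assimilation: [vibatdam] → [vibaddam]
  2 Geminate Reduction: [vibaddam] → [vibadam]
  result: [vibadam]
Order 2 then 1:
  2 Geminate Reduction: no change — [vibatdam]
  1 Regressive Voicing Assimilation: [vibatdam] → [vibaddam]
  result: [vibaddam]

1 then 2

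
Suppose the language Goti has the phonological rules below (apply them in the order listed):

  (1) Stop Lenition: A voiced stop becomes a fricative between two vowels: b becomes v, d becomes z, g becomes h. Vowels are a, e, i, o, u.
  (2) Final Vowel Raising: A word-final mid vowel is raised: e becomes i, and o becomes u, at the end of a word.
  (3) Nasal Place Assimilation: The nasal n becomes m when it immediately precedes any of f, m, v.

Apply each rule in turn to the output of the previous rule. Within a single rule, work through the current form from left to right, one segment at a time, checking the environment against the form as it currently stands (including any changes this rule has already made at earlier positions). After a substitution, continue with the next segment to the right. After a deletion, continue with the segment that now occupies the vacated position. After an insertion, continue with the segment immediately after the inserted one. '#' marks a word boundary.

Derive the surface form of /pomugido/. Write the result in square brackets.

(1) Stop Lenition: [pomugido] → [pomuhizo]
(2) Final Vowel Raising: [pomuhizo] → [pomuhizu]
(3) Nasal Place Assimilation: no change — [pomuhizu]

[pomuhizu]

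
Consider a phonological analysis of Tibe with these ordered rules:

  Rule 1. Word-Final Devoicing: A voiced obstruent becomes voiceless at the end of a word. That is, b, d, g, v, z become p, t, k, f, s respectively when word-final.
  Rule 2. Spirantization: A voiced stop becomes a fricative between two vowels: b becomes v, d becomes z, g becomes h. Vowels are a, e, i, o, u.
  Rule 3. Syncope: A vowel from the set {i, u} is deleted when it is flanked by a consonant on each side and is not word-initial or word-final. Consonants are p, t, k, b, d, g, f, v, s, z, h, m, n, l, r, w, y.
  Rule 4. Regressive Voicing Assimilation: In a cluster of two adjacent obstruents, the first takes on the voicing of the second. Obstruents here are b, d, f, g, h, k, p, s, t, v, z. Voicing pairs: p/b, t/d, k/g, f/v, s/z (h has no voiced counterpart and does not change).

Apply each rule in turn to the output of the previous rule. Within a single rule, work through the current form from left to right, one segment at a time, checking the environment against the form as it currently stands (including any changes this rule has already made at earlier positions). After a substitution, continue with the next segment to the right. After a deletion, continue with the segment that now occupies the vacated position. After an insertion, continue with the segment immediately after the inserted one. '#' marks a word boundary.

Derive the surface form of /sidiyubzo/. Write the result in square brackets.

[zzybzo]

Rule 1 Word-Final Devoicing: no change — [sidiyubzo]
Rule 2 Spirantization: [sidiyubzo] → [siziyubzo]
Rule 3 Syncope: [siziyubzo] → [szybzo]
Rule 4 Regressive Voicing Assimilation: [szybzo] → [zzybzo]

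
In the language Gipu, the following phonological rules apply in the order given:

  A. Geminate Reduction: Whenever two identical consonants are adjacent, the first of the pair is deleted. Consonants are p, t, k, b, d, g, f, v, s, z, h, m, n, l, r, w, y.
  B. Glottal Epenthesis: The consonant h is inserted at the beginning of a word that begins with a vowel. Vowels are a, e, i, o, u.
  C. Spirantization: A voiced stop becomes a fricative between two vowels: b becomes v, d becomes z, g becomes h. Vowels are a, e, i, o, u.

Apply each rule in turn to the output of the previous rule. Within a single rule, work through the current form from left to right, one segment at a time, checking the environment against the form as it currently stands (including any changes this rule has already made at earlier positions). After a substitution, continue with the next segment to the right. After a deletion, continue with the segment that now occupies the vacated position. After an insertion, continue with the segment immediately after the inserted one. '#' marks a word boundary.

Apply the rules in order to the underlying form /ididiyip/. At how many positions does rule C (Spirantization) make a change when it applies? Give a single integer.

A Geminate Reduction: no change — [ididiyip]
B Glottal Epenthesis: [ididiyip] → [hididiyip]
C Spirantization: [hididiyip] → [hiziziyip]
Rule C changed 2 position(s).

2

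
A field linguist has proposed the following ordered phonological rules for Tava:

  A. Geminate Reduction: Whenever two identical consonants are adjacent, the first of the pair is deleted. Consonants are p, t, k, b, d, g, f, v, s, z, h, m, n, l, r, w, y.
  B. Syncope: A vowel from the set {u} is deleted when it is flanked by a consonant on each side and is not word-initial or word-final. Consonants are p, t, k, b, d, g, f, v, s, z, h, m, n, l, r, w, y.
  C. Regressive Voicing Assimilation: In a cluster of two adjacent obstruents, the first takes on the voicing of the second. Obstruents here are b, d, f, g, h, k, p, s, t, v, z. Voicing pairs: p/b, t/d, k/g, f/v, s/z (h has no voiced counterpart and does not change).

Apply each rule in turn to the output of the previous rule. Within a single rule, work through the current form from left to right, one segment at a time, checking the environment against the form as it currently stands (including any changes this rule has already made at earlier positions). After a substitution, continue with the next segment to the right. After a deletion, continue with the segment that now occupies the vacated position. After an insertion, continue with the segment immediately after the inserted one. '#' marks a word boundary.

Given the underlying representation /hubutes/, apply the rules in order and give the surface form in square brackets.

A Geminate Reduction: no change — [hubutes]
B Syncope: [hubutes] → [hbtes]
C Regressive Voicing Assimilation: [hbtes] → [hptes]

[hptes]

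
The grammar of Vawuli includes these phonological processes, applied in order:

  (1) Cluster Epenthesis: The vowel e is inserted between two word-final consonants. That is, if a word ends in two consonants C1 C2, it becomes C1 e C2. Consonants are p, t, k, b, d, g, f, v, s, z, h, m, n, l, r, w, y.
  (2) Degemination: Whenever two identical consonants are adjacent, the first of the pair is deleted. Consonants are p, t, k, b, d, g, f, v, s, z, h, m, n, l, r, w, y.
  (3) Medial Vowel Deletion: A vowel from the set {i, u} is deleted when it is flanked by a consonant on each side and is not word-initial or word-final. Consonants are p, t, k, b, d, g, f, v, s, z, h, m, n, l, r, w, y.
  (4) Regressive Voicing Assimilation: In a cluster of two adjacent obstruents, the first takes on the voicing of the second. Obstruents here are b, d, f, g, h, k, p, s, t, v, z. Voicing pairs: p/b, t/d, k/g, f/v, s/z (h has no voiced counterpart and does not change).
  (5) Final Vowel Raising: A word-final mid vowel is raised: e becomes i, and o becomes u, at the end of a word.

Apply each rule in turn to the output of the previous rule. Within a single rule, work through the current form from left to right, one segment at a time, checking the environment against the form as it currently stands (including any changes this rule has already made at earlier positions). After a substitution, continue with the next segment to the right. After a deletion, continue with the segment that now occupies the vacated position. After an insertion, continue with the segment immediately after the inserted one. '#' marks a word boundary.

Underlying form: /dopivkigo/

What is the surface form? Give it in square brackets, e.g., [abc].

(1) Cluster Epenthesis: no change — [dopivkigo]
(2) Degemination: no change — [dopivkigo]
(3) Medial Vowel Deletion: [dopivkigo] → [dopvkgo]
(4) Regressive Voicing Assimilation: [dopvkgo] → [dobfggo]
(5) Final Vowel Raising: [dobfggo] → [dobfggu]

[dobfggu]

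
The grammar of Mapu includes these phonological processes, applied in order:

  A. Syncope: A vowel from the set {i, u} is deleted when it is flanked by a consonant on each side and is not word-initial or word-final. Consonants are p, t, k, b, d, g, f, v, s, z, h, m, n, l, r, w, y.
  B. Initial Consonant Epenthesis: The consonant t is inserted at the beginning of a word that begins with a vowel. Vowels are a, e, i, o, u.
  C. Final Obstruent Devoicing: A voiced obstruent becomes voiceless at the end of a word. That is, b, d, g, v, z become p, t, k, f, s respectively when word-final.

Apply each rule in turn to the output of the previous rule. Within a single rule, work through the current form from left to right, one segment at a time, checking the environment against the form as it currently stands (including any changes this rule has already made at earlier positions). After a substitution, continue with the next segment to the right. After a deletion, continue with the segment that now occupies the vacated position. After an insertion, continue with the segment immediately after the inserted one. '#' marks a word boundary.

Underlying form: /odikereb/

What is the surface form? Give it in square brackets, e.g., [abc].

[todkerep]

A Syncope: [odikereb] → [odkereb]
B Initial Consonant Epenthesis: [odkereb] → [todkereb]
C Final Obstruent Devoicing: [todkereb] → [todkerep]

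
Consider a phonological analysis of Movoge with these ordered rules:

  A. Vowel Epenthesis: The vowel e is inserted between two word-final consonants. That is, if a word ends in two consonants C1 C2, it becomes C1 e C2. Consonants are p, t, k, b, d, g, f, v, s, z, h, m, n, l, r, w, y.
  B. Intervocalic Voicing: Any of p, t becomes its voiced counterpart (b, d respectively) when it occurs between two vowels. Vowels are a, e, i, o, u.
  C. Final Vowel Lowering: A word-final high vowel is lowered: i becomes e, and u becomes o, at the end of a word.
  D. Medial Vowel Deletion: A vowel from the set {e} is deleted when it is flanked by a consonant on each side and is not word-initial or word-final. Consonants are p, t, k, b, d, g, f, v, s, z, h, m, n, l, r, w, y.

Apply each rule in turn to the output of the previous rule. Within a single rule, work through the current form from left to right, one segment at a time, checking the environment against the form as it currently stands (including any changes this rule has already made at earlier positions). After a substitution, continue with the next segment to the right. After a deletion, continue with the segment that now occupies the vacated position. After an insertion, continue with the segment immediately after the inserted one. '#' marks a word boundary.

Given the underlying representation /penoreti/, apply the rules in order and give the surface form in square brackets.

A Vowel Epenthesis: no change — [penoreti]
B Intervocalic Voicing: [penoreti] → [penoredi]
C Final Vowel Lowering: [penoredi] → [penorede]
D Medial Vowel Deletion: [penorede] → [pnorde]

[pnorde]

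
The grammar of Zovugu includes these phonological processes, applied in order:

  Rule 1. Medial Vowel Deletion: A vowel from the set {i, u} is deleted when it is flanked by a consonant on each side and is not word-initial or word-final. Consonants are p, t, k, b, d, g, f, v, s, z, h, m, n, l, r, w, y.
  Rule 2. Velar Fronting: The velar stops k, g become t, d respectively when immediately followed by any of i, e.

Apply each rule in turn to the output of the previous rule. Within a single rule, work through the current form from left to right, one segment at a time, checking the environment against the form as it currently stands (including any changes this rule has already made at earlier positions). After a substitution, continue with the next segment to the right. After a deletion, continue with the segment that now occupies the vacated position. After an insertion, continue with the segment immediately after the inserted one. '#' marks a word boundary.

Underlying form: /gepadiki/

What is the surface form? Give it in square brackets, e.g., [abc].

[depadti]

Rule 1 Medial Vowel Deletion: [gepadiki] → [gepadki]
Rule 2 Velar Fronting: [gepadki] → [depadti]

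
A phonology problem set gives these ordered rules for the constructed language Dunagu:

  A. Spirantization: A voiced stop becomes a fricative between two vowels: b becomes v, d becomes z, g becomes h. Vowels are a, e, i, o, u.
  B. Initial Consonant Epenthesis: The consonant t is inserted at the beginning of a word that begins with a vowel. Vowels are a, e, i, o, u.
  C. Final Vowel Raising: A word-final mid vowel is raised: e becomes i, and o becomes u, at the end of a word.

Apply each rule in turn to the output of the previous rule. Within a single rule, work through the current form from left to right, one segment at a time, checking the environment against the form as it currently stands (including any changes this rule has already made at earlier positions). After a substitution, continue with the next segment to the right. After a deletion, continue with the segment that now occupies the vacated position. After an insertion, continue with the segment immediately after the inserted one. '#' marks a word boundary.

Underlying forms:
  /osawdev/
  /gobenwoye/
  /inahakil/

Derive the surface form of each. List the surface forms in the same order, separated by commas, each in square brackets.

[tosawdev], [govenwoyi], [tinahakil]

/osawdev/:
  A Spirantization: no change — [osawdev]
  B Initial Consonant Epenthesis: [osawdev] → [tosawdev]
  C Final Vowel Raising: no change — [tosawdev]
/gobenwoye/:
  A Spirantization: [gobenwoye] → [govenwoye]
  B Initial Consonant Epenthesis: no change — [govenwoye]
  C Final Vowel Raising: [govenwoye] → [govenwoyi]
/inahakil/:
  A Spirantization: no change — [inahakil]
  B Initial Consonant Epenthesis: [inahakil] → [tinahakil]
  C Final Vowel Raising: no change — [tinahakil]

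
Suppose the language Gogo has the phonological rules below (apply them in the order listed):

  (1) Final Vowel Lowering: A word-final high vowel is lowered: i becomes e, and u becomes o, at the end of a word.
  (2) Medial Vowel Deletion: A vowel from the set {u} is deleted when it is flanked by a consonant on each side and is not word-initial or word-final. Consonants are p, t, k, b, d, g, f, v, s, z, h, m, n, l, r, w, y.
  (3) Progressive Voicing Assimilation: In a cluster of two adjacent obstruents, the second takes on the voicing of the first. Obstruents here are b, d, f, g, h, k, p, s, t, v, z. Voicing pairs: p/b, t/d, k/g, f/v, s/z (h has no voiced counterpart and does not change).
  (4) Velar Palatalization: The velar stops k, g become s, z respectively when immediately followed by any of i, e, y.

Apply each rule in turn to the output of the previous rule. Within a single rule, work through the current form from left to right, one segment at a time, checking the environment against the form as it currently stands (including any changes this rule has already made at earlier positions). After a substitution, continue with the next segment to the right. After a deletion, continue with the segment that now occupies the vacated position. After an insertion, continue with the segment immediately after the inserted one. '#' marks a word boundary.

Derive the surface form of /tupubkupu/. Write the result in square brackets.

[tppkpo]

(1) Final Vowel Lowering: [tupubkupu] → [tupubkupo]
(2) Medial Vowel Deletion: [tupubkupo] → [tpbkpo]
(3) Progressive Voicing Assimilation: [tpbkpo] → [tppkpo]
(4) Velar Palatalization: no change — [tppkpo]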